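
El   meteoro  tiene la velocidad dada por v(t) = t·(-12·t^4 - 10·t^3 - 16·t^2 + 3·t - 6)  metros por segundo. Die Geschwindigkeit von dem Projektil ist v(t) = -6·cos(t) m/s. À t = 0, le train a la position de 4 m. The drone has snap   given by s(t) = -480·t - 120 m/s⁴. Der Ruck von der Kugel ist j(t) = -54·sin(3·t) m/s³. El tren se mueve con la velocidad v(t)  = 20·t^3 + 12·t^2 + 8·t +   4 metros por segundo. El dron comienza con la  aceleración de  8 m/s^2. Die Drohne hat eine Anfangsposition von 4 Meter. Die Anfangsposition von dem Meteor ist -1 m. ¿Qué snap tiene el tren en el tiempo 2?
Debemos derivar nuestra ecuación de la velocidad v(t) = 20·t^3 + 12·t^2 + 8·t + 4 3 veces. Tomando d/dt de v(t), encontramos a(t) = 60·t^2 + 24·t + 8. Derivando la aceleración, obtenemos la sacudida: j(t) = 120·t + 24. Derivando la sacudida, obtenemos el snap: s(t) = 120. De la ecuación del snap s(t) = 120, sustituimos t = 2 para obtener s = 120.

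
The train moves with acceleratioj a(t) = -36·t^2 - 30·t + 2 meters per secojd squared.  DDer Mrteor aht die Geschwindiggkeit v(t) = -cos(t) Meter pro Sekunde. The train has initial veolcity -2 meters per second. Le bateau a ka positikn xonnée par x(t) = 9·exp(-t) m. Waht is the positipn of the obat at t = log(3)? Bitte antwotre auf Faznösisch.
Nous avons la position x(t) = 9·exp(-t). En substituant t = log(3): x(log(3)) = 3.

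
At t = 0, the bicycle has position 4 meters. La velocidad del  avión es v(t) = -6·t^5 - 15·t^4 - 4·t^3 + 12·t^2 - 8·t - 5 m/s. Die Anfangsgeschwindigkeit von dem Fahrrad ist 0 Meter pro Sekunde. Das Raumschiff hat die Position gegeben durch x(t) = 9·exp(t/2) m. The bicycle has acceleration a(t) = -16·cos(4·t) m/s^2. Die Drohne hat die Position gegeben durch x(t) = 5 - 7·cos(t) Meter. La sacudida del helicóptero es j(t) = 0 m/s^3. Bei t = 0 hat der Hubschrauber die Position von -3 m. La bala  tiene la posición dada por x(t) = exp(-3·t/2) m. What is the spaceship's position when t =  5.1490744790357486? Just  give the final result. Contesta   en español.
x(5.1490744790357486) = 118.127177186686.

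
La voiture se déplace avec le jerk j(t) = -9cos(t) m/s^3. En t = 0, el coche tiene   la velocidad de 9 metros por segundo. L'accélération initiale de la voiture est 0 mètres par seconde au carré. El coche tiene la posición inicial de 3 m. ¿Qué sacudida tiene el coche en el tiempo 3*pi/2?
Usando j(t) = -9·cos(t) y sustituyendo t = 3*pi/2, encontramos j = 0.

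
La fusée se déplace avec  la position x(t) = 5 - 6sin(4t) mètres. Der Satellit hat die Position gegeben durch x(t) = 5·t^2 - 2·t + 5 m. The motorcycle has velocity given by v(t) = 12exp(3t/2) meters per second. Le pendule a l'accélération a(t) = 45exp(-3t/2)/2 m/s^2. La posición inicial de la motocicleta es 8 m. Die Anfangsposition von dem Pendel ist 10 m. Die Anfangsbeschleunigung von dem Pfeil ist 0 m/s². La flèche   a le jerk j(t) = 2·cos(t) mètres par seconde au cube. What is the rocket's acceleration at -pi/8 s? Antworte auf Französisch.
Pour résoudre ceci, nous devons prendre 2 dérivées de notre équation de la position x(t) = 5 - 6·sin(4·t). En prenant d/dt de x(t), nous trouvons v(t) = -24·cos(4·t). La dérivée de la vitesse donne l'accélération: a(t) = 96·sin(4·t). Nous avons l'accélération a(t) = 96·sin(4·t). En substituant t = -pi/8: a(-pi/8) = -96.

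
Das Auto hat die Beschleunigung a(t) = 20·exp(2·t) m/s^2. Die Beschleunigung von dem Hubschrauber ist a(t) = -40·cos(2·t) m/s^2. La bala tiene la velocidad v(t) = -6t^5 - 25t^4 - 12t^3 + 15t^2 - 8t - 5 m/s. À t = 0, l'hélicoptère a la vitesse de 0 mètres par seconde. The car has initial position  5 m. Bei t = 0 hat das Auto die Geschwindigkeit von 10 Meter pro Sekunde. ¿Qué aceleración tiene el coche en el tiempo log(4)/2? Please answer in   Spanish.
De la ecuación de la aceleración a(t) = 20·exp(2·t), sustituimos t = log(4)/2 para obtener a = 80.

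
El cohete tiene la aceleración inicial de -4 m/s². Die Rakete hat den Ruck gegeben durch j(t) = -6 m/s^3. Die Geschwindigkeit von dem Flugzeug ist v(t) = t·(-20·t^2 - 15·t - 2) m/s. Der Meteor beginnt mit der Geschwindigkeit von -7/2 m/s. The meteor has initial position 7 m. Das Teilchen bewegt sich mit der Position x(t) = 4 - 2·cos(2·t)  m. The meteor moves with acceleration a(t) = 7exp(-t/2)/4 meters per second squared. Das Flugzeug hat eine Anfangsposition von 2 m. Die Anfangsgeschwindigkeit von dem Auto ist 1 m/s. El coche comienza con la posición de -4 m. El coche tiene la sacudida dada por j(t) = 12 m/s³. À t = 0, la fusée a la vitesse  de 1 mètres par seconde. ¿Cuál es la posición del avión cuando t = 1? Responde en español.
Necesitamos integrar nuestra ecuación de la velocidad v(t) = t·(-20·t^2 - 15·t - 2) 1 vez. Tomando ∫v(t)dt y aplicando x(0) = 2, encontramos x(t) = -5·t^4 - 5·t^3 - t^2 + 2. Tenemos la posición x(t) = -5·t^4 - 5·t^3 - t^2 + 2. Sustituyendo t = 1: x(1) = -9.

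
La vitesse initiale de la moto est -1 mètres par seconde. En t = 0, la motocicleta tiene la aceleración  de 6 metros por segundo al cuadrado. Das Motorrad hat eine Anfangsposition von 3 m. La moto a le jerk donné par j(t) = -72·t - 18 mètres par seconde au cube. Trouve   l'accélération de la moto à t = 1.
Nous devons intégrer notre équation du jerk j(t) = -72·t - 18 1 fois. En intégrant le jerk et en utilisant la condition initiale a(0) = 6, nous obtenons a(t) = -36·t^2 - 18·t + 6. En utilisant a(t) = -36·t^2 - 18·t + 6 et en substituant t = 1, nous trouvons a = -48.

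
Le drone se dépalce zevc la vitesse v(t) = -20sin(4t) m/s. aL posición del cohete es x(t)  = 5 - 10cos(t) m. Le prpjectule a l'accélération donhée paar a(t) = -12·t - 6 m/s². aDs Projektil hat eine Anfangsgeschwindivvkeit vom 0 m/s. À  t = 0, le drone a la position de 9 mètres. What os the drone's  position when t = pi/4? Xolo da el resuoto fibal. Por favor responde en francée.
À t = pi/4, x = -1.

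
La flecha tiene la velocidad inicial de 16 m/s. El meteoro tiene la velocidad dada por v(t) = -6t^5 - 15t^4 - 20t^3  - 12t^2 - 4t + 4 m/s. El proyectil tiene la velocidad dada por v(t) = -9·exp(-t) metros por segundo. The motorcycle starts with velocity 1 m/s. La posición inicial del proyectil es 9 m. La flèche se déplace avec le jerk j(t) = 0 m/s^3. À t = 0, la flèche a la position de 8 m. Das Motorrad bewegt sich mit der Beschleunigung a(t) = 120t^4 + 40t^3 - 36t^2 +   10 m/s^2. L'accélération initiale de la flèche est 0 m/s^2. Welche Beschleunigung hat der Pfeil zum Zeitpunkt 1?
Wir müssen das Integral unserer Gleichung für den Ruck j(t) = 0 1-mal finden. Mit ∫j(t)dt und Anwendung von a(0) = 0, finden wir a(t) = 0. Aus der Gleichung für die Beschleunigung a(t) = 0, setzen wir t = 1 ein und erhalten a = 0.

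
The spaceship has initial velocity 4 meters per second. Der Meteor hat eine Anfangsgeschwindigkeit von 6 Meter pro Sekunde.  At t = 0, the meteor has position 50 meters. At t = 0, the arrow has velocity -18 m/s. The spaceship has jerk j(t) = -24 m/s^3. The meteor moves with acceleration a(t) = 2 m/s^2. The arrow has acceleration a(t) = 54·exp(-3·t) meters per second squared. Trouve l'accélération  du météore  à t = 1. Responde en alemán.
Mit a(t) = 2 und Einsetzen von t = 1, finden wir a = 2.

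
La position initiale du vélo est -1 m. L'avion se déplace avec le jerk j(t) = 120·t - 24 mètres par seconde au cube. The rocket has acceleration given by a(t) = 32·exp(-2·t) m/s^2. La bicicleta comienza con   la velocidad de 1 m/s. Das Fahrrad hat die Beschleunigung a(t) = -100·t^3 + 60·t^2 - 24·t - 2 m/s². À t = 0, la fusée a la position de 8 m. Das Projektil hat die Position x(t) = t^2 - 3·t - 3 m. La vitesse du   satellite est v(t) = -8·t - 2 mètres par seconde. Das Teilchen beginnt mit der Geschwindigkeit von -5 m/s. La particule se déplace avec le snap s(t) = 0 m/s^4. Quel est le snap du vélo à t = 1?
Pour résoudre ceci, nous devons prendre 2 dérivées de notre équation de l'accélération a(t) = -100·t^3 + 60·t^2 - 24·t - 2. La dérivée de l'accélération donne le jerk: j(t) = -300·t^2 + 120·t - 24. En dérivant le jerk, nous obtenons le snap: s(t) = 120 - 600·t. Nous avons le snap s(t) = 120 - 600·t. En substituant t = 1: s(1) = -480.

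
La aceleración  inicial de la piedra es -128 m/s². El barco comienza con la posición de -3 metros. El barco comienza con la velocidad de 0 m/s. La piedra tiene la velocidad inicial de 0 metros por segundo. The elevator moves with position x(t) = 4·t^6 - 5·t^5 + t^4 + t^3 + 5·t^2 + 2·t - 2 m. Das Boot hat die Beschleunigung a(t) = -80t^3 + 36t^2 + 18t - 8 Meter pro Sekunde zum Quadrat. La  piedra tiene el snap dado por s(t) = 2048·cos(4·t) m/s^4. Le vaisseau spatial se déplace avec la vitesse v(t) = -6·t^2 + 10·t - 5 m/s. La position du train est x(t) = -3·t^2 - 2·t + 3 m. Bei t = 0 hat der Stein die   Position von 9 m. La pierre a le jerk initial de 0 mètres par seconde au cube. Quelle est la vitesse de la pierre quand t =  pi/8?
Pour résoudre ceci, nous devons prendre 3 intégrales de notre équation du snap s(t) = 2048·cos(4·t). En prenant ∫s(t)dt et en appliquant j(0) = 0, nous trouvons j(t) = 512·sin(4·t). En intégrant le jerk et en utilisant la condition initiale a(0) = -128, nous obtenons a(t) = -128·cos(4·t). L'intégrale de l'accélération, avec v(0) = 0, donne la vitesse: v(t) = -32·sin(4·t). De l'équation de la vitesse v(t) = -32·sin(4·t), nous substituons t = pi/8 pour obtenir v = -32.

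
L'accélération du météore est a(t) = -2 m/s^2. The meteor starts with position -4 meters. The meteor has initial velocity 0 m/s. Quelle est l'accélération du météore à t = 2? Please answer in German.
Mit a(t) = -2 und Einsetzen von t = 2, finden wir a = -2.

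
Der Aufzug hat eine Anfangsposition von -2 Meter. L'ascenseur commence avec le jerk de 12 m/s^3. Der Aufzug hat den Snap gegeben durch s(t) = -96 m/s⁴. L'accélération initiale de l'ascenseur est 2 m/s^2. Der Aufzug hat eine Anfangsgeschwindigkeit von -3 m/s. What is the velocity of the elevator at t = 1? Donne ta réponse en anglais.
Starting from snap s(t) = -96, we take 3 integrals. Finding the integral of s(t) and using j(0) = 12: j(t) = 12 - 96·t. Finding the integral of j(t) and using a(0) = 2: a(t) = -48·t^2 + 12·t + 2. The antiderivative of acceleration is velocity. Using v(0) = -3, we get v(t) = -16·t^3 + 6·t^2 + 2·t - 3. From the given velocity equation v(t) = -16·t^3 + 6·t^2 + 2·t - 3, we substitute t = 1 to get v = -11.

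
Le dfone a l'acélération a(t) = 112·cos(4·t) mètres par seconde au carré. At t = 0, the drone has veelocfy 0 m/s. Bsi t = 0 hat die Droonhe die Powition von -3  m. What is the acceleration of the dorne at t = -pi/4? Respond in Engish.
We have acceleration a(t) = 112·cos(4·t). Substituting t = -pi/4: a(-pi/4) = -112.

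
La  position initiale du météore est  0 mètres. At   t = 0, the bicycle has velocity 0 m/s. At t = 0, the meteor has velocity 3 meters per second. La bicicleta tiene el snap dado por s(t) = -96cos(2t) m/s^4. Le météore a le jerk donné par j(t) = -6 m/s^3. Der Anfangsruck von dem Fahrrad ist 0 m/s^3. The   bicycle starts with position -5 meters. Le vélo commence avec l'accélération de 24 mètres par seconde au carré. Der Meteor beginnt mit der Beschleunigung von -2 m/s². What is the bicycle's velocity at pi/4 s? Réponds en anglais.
We need to integrate our snap equation s(t) = -96·cos(2·t) 3 times. Integrating snap and using the initial condition j(0) = 0, we get j(t) = -48·sin(2·t). The antiderivative of jerk, with a(0) = 24, gives acceleration: a(t) = 24·cos(2·t). The integral of acceleration is velocity. Using v(0) = 0, we get v(t) = 12·sin(2·t). Using v(t) = 12·sin(2·t) and substituting t = pi/4, we find v = 12.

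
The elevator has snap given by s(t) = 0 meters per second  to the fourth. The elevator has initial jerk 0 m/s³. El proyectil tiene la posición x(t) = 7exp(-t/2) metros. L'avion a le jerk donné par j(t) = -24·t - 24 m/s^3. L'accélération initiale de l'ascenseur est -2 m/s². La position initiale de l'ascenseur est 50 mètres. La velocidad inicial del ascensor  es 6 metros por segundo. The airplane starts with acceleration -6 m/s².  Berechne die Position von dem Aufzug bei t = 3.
Wir müssen das Integral unserer Gleichung für den Snap s(t) = 0 4-mal finden. Durch Integration von dem Snap und Verwendung der Anfangsbedingung j(0) = 0, erhalten wir j(t) = 0. Das Integral von dem Ruck, mit a(0) = -2, ergibt die Beschleunigung: a(t) = -2. Das Integral von der Beschleunigung, mit v(0) = 6, ergibt die Geschwindigkeit: v(t) = 6 - 2·t. Die Stammfunktion von der Geschwindigkeit, mit x(0) = 50, ergibt die Position: x(t) = -t^2 + 6·t + 50. Aus der Gleichung für die Position x(t) = -t^2 + 6·t + 50, setzen wir t = 3 ein und erhalten x = 59.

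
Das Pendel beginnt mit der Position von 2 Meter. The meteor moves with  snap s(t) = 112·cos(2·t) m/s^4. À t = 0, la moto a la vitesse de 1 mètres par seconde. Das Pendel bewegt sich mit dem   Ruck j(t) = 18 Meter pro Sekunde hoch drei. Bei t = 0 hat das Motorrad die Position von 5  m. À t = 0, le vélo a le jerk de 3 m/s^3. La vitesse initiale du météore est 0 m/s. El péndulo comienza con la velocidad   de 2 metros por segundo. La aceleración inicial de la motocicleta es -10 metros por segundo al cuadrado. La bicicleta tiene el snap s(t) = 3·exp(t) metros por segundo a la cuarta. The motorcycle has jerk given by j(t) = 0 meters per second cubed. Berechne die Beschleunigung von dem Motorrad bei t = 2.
Ausgehend von dem Ruck j(t) = 0, nehmen wir 1 Stammfunktion. Die Stammfunktion von dem Ruck, mit a(0) = -10, ergibt die Beschleunigung: a(t) = -10. Aus der Gleichung für die Beschleunigung a(t) = -10, setzen wir t = 2 ein und erhalten a = -10.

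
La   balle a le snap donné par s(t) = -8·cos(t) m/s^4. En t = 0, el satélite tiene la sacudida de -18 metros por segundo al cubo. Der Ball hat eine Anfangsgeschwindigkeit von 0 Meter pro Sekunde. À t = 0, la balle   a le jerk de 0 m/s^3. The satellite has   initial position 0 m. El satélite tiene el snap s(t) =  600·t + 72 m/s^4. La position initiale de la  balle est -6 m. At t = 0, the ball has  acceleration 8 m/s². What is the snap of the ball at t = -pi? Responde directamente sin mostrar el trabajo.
s(-pi) = 8.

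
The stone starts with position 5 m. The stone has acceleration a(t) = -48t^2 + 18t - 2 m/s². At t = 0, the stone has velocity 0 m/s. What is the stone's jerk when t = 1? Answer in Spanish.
Partiendo de la aceleración a(t) = -48·t^2 + 18·t - 2, tomamos 1 derivada. La derivada de la aceleración da la sacudida: j(t) = 18 - 96·t. Usando j(t) = 18 - 96·t y sustituyendo t = 1, encontramos j = -78.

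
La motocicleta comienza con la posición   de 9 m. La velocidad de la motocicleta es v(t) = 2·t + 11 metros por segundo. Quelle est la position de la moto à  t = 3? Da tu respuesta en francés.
Pour résoudre ceci, nous devons prendre 1 intégrale de notre équation de la vitesse v(t) = 2·t + 11. En intégrant la vitesse et en utilisant la condition initiale x(0) = 9, nous obtenons x(t) = t^2 + 11·t + 9. Nous avons la position x(t) = t^2 + 11·t + 9. En substituant t = 3: x(3) = 51.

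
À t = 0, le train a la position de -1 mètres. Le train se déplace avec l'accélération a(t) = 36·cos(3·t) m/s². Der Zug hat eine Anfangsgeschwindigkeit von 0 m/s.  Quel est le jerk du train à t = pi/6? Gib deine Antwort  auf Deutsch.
Um dies zu lösen, müssen wir 1 Ableitung unserer Gleichung für die Beschleunigung a(t) = 36·cos(3·t) nehmen. Durch Ableiten von der Beschleunigung erhalten wir den Ruck: j(t) = -108·sin(3·t). Wir haben den Ruck j(t) = -108·sin(3·t). Durch Einsetzen von t = pi/6: j(pi/6) = -108.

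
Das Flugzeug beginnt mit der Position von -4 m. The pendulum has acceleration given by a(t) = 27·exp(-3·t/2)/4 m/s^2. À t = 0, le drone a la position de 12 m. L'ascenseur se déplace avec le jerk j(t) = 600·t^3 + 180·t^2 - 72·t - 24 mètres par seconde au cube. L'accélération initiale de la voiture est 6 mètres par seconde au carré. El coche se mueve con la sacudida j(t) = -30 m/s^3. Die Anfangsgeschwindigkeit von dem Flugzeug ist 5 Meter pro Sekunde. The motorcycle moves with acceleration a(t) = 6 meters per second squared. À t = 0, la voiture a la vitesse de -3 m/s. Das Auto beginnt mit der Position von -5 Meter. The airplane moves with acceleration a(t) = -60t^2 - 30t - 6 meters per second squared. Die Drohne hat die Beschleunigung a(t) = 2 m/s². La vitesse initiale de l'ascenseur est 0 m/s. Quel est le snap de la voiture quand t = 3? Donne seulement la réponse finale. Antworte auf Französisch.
À t = 3, s = 0.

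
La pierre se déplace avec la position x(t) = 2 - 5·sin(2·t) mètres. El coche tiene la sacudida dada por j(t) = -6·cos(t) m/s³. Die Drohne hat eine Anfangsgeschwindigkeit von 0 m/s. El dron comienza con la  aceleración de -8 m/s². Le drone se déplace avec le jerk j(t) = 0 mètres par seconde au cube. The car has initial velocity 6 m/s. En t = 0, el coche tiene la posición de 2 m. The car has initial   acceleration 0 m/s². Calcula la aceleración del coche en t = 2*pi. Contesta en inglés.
We need to integrate our jerk equation j(t) = -6·cos(t) 1 time. The integral of jerk is acceleration. Using a(0) = 0, we get a(t) = -6·sin(t). Using a(t) = -6·sin(t) and substituting t = 2*pi, we find a = 0.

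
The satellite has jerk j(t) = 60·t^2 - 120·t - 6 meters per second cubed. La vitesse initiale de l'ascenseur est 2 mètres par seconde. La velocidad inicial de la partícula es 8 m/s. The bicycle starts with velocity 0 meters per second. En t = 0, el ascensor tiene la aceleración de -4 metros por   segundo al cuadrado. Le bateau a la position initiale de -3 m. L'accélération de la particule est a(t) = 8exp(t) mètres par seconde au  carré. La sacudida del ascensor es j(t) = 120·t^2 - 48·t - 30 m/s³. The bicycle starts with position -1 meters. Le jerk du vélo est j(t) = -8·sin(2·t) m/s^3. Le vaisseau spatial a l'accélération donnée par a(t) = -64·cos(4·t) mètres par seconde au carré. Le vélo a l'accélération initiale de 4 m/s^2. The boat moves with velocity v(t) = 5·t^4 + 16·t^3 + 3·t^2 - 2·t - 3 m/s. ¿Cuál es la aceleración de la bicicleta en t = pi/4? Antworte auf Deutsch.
Wir müssen die Stammfunktion unserer Gleichung für den Ruck j(t) = -8·sin(2·t) 1-mal finden. Mit ∫j(t)dt und Anwendung von a(0) = 4, finden wir a(t) = 4·cos(2·t). Wir haben die Beschleunigung a(t) = 4·cos(2·t). Durch Einsetzen von t = pi/4: a(pi/4) = 0.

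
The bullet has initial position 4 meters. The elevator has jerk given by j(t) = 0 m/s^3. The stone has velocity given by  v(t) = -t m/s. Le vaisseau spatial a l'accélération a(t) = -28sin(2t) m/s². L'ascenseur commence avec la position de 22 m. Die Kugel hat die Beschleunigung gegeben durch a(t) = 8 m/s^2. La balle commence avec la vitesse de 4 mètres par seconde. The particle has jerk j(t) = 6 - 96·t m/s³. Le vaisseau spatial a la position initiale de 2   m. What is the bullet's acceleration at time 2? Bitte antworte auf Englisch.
Using a(t) = 8 and substituting t = 2, we find a = 8.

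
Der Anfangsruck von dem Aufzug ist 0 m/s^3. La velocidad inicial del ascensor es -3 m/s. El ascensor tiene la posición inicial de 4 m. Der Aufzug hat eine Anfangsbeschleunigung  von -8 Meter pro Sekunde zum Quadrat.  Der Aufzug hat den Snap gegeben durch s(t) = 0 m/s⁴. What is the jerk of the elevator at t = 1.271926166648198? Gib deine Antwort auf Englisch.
Starting from snap s(t) = 0, we take 1 antiderivative. The integral of snap, with j(0) = 0, gives jerk: j(t) = 0. Using j(t) = 0 and substituting t = 1.271926166648198, we find j = 0.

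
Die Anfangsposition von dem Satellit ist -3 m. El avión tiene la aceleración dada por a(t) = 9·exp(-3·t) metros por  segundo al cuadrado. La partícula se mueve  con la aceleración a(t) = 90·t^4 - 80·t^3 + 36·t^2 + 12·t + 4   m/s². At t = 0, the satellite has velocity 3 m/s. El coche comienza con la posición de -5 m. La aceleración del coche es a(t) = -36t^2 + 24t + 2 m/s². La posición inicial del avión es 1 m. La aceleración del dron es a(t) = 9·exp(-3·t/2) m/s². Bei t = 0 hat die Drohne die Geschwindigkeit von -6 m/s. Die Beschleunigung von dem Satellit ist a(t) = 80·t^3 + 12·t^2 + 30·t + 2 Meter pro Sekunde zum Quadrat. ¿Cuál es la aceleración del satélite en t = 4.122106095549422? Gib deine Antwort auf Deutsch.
Mit a(t) = 80·t^3 + 12·t^2 + 30·t + 2 und Einsetzen von t = 4.122106095549422, finden wir a = 5932.91084351932.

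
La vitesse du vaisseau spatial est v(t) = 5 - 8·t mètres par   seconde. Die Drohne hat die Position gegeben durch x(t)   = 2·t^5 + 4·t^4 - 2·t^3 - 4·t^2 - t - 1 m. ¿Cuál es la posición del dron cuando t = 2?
Usando x(t) = 2·t^5 + 4·t^4 - 2·t^3 - 4·t^2 - t - 1 y sustituyendo t = 2, encontramos x = 93.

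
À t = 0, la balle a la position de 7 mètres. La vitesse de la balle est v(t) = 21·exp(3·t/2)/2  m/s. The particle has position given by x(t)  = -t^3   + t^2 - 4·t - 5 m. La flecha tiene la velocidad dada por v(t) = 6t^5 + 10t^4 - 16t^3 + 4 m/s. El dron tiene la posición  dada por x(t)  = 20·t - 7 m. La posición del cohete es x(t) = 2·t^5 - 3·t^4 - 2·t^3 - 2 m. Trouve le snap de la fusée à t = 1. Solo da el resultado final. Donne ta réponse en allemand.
s(1) = 168.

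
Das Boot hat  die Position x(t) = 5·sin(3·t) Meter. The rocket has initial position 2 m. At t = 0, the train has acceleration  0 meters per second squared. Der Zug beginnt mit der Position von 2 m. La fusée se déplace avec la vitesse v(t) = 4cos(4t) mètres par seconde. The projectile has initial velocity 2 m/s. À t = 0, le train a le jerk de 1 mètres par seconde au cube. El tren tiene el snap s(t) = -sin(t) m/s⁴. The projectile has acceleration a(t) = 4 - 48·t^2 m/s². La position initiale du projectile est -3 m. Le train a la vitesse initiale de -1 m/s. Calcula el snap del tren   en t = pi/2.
Usando s(t) = -sin(t) y sustituyendo t = pi/2, encontramos s = -1.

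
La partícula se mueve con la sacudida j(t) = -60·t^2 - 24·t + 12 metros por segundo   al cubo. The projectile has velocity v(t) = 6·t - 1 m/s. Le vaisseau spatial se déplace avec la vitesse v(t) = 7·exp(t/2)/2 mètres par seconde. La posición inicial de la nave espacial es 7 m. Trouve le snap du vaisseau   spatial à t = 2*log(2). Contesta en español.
Para resolver esto, necesitamos tomar 3 derivadas de nuestra ecuación de la velocidad v(t) = 7·exp(t/2)/2. Tomando d/dt de v(t), encontramos a(t) = 7·exp(t/2)/4. La derivada de la aceleración da la sacudida: j(t) = 7·exp(t/2)/8. Derivando la sacudida, obtenemos el snap: s(t) = 7·exp(t/2)/16. De la ecuación del snap s(t) = 7·exp(t/2)/16, sustituimos t = 2*log(2) para obtener s = 7/8.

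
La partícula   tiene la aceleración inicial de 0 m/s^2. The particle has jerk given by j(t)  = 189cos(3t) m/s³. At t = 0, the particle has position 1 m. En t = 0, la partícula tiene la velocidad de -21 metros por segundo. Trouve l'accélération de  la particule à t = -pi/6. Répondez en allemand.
Um dies zu lösen, müssen wir 1 Stammfunktion unserer Gleichung für den Ruck j(t) = 189·cos(3·t) finden. Das Integral von dem Ruck, mit a(0) = 0, ergibt die Beschleunigung: a(t) = 63·sin(3·t). Wir haben die Beschleunigung a(t) = 63·sin(3·t). Durch Einsetzen von t = -pi/6: a(-pi/6) = -63.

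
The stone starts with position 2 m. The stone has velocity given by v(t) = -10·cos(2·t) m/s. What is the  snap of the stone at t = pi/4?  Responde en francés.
Pour résoudre ceci, nous devons prendre 3 dérivées de notre équation de la vitesse v(t) = -10·cos(2·t). En prenant d/dt de v(t), nous trouvons a(t) = 20·sin(2·t). En dérivant l'accélération, nous obtenons le jerk: j(t) = 40·cos(2·t). La dérivée du jerk donne le snap: s(t) = -80·sin(2·t). Nous avons le snap s(t) = -80·sin(2·t). En substituant t = pi/4: s(pi/4) = -80.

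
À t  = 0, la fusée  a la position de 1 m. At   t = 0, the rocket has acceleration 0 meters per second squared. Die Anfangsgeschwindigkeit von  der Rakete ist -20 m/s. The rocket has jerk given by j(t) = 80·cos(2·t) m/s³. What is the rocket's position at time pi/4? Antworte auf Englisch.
We must find the antiderivative of our jerk equation j(t) = 80·cos(2·t) 3 times. The antiderivative of jerk, with a(0) = 0, gives acceleration: a(t) = 40·sin(2·t). Integrating acceleration and using the initial condition v(0) = -20, we get v(t) = -20·cos(2·t). The antiderivative of velocity, with x(0) = 1, gives position: x(t) = 1 - 10·sin(2·t). From the given position equation x(t) = 1 - 10·sin(2·t), we substitute t = pi/4 to get x = -9.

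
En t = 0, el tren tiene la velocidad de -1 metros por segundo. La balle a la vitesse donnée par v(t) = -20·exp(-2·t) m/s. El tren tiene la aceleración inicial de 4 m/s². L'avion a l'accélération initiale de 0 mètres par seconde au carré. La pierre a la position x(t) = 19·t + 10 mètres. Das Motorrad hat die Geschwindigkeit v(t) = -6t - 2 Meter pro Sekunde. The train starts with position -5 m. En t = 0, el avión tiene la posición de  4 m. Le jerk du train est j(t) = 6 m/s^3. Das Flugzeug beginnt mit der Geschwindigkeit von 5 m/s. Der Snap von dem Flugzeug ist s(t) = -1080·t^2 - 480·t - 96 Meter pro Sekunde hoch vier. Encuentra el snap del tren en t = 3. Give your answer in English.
To solve this, we need to take 1 derivative of our jerk equation j(t) = 6. Taking d/dt of j(t), we find s(t) = 0. We have snap s(t) = 0. Substituting t = 3: s(3) = 0.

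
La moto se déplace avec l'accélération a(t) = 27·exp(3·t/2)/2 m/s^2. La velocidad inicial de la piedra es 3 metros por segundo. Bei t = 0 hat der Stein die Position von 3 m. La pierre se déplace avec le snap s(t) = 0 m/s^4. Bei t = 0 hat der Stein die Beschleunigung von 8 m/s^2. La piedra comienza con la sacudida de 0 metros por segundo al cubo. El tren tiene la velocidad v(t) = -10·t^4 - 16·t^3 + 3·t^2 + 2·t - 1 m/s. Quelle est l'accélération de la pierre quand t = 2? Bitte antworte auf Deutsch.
Um dies zu lösen, müssen wir 2 Stammfunktionen unserer Gleichung für den Snap s(t) = 0 finden. Mit ∫s(t)dt und Anwendung von j(0) = 0, finden wir j(t) = 0. Das Integral von dem Ruck ist die Beschleunigung. Mit a(0) = 8 erhalten wir a(t) = 8. Wir haben die Beschleunigung a(t) = 8. Durch Einsetzen von t = 2: a(2) = 8.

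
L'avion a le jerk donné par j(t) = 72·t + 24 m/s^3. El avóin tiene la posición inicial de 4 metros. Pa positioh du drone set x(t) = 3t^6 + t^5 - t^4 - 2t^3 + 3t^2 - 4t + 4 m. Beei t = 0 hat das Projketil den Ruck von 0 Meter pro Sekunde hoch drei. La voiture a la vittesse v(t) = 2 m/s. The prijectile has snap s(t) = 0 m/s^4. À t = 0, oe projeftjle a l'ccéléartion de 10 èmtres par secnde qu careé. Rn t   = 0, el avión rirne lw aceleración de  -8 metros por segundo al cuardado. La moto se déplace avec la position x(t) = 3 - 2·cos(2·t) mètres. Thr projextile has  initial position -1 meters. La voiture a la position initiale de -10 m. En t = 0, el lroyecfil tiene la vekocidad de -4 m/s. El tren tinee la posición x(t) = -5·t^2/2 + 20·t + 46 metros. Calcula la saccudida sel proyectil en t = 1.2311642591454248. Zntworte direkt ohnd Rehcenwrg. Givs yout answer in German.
Die Antwort ist 0.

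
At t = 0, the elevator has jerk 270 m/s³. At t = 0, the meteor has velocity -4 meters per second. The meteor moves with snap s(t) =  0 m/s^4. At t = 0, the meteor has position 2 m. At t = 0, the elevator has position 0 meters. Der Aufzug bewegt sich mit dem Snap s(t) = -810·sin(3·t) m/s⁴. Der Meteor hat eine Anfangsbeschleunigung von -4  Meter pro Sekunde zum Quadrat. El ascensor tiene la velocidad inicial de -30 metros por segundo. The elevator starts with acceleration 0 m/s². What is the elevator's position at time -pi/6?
To find the answer, we compute 4 antiderivatives of s(t) = -810·sin(3·t). Integrating snap and using the initial condition j(0) = 270, we get j(t) = 270·cos(3·t). Integrating jerk and using the initial condition a(0) = 0, we get a(t) = 90·sin(3·t). The antiderivative of acceleration, with v(0) = -30, gives velocity: v(t) = -30·cos(3·t). Finding the antiderivative of v(t) and using x(0) = 0: x(t) = -10·sin(3·t). Using x(t) = -10·sin(3·t) and substituting t = -pi/6, we find x = 10.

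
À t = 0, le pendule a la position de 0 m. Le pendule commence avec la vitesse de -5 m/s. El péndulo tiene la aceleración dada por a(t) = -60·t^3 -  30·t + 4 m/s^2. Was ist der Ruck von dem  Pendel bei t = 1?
Um dies zu lösen, müssen wir 1 Ableitung unserer Gleichung für die Beschleunigung a(t) = -60·t^3 - 30·t + 4 nehmen. Mit d/dt von a(t) finden wir j(t) = -180·t^2 - 30. Wir haben den Ruck j(t) = -180·t^2 - 30. Durch Einsetzen von t = 1: j(1) = -210.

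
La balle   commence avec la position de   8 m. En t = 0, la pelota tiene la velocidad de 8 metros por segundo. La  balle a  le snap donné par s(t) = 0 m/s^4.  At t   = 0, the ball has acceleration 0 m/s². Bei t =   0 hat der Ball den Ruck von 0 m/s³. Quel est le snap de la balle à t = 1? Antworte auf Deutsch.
Aus der Gleichung für den Snap s(t) = 0, setzen wir t = 1 ein und erhalten s = 0.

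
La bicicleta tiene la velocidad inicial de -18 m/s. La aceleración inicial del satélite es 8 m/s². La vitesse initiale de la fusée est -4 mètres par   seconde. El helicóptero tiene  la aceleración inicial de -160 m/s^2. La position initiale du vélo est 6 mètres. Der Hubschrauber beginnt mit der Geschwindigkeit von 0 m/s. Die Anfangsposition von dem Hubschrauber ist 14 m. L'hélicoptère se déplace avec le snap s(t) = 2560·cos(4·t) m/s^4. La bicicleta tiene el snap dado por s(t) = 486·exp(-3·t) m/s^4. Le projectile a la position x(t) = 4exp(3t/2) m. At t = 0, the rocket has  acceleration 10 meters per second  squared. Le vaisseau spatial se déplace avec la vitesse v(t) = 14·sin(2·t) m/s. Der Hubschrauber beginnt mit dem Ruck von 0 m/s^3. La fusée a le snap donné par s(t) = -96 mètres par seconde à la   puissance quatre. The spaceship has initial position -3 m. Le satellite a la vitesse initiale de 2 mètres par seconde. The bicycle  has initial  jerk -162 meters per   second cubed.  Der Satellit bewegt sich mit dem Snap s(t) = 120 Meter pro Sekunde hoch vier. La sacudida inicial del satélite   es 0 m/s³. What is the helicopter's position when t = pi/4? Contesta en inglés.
We must find the integral of our snap equation s(t) = 2560·cos(4·t) 4 times. Finding the antiderivative of s(t) and using j(0) = 0: j(t) = 640·sin(4·t). Finding the antiderivative of j(t) and using a(0) = -160: a(t) = -160·cos(4·t). Taking ∫a(t)dt and applying v(0) = 0, we find v(t) = -40·sin(4·t). Taking ∫v(t)dt and applying x(0) = 14, we find x(t) = 10·cos(4·t) + 4. From the given position equation x(t) = 10·cos(4·t) + 4, we substitute t = pi/4 to get x = -6.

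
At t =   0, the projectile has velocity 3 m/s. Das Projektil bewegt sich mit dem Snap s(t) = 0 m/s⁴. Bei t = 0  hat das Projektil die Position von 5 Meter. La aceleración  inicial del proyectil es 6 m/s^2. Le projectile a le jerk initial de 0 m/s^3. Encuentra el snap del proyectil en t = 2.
De la ecuación del snap s(t) = 0, sustituimos t = 2 para obtener s = 0.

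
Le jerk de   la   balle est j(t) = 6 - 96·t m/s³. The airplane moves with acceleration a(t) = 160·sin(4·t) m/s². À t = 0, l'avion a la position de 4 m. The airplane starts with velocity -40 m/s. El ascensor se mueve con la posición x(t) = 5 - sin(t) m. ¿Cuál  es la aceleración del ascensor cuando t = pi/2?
Debemos derivar nuestra ecuación de la posición x(t) = 5 - sin(t) 2 veces. Derivando la posición, obtenemos la velocidad: v(t) = -cos(t). La derivada de la velocidad da la aceleración: a(t) = sin(t). De la ecuación de la aceleración a(t) = sin(t), sustituimos t = pi/2 para obtener a = 1.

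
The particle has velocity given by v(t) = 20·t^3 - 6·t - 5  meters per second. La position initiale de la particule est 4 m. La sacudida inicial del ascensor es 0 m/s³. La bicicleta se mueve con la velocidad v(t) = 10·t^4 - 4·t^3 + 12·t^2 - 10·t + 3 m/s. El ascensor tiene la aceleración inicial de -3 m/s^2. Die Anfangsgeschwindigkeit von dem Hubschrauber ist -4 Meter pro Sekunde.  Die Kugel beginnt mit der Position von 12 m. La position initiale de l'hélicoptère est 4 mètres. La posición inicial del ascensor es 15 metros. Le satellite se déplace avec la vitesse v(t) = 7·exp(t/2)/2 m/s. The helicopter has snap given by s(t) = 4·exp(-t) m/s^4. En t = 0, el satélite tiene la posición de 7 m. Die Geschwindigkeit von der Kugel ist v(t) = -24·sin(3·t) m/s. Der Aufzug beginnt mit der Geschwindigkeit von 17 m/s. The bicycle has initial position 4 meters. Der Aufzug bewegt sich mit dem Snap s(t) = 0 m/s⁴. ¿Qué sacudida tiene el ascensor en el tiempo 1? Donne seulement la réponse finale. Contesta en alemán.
Bei t = 1, j = 0.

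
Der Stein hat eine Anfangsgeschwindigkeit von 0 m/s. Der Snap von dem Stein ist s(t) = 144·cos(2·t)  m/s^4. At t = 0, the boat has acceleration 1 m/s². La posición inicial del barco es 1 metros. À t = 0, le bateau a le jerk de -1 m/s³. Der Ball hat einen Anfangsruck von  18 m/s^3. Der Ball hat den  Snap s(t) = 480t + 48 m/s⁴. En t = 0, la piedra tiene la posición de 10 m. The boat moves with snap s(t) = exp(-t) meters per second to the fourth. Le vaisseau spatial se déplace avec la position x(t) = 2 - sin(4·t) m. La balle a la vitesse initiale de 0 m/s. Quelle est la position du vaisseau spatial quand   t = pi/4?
Nous avons la position x(t) = 2 - sin(4·t). En substituant t = pi/4: x(pi/4) = 2.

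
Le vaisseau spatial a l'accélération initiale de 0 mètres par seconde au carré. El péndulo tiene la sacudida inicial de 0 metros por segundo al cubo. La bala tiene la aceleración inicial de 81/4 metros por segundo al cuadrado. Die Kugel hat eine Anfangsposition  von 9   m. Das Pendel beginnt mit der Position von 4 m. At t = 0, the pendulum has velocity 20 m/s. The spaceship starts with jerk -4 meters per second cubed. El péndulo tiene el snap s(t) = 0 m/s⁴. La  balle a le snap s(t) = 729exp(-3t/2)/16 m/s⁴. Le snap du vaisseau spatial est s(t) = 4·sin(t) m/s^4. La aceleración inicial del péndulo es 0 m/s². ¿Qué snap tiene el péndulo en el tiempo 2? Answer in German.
Wir haben den Snap s(t) = 0. Durch Einsetzen von t = 2: s(2) = 0.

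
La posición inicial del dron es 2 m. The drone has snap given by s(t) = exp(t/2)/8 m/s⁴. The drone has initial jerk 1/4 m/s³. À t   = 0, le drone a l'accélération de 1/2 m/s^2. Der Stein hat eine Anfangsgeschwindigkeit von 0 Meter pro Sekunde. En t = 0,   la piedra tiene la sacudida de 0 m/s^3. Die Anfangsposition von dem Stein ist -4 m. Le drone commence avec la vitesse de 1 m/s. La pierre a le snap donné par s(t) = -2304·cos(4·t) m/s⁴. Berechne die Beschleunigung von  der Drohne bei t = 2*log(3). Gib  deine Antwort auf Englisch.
To solve this, we need to take 2 integrals of our snap equation s(t) = exp(t/2)/8. Finding the antiderivative of s(t) and using j(0) = 1/4: j(t) = exp(t/2)/4. Taking ∫j(t)dt and applying a(0) = 1/2, we find a(t) = exp(t/2)/2. We have acceleration a(t) = exp(t/2)/2. Substituting t = 2*log(3): a(2*log(3)) = 3/2.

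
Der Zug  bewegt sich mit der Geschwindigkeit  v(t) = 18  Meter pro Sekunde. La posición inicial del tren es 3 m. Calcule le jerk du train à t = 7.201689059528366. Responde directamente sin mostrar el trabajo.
La réponse est 0.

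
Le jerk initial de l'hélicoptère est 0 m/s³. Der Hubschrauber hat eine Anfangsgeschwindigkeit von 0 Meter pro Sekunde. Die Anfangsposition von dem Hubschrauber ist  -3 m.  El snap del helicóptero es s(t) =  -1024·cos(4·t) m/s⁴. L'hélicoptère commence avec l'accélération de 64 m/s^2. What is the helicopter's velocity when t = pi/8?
To solve this, we need to take 3 integrals of our snap equation s(t) = -1024·cos(4·t). The integral of snap, with j(0) = 0, gives jerk: j(t) = -256·sin(4·t). The integral of jerk, with a(0) = 64, gives acceleration: a(t) = 64·cos(4·t). The antiderivative of acceleration is velocity. Using v(0) = 0, we get v(t) = 16·sin(4·t). Using v(t) = 16·sin(4·t) and substituting t = pi/8, we find v = 16.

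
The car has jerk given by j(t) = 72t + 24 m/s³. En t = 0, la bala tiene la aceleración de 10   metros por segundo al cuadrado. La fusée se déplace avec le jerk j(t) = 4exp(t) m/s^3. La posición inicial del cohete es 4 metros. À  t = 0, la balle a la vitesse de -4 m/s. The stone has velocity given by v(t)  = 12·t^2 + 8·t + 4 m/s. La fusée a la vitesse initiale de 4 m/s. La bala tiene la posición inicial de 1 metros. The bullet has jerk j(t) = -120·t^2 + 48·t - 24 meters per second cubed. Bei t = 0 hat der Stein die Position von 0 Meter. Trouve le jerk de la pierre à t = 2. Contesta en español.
Para resolver esto, necesitamos tomar 2 derivadas de nuestra ecuación de la velocidad v(t) = 12·t^2 + 8·t + 4. Tomando d/dt de v(t), encontramos a(t) = 24·t + 8. Derivando la aceleración, obtenemos la sacudida: j(t) = 24. Tenemos la sacudida j(t) = 24. Sustituyendo t = 2: j(2) = 24.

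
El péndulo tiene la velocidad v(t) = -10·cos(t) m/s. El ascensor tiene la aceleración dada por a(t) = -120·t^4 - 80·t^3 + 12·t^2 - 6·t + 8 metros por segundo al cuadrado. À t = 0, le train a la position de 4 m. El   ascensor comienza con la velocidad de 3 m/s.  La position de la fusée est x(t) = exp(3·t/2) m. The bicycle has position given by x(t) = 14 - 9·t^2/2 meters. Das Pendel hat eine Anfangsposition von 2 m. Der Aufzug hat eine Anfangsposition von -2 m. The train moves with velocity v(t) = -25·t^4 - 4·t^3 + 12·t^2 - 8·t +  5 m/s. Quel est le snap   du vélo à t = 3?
Nous devons dériver notre équation de la position x(t) = 14 - 9·t^2/2 4 fois. La dérivée de la position donne la vitesse: v(t) = -9·t. La dérivée de la vitesse donne l'accélération: a(t) = -9. En prenant d/dt de a(t), nous trouvons j(t) = 0. La dérivée du jerk donne le snap: s(t) = 0. De l'équation du snap s(t) = 0, nous substituons t = 3 pour obtenir s = 0.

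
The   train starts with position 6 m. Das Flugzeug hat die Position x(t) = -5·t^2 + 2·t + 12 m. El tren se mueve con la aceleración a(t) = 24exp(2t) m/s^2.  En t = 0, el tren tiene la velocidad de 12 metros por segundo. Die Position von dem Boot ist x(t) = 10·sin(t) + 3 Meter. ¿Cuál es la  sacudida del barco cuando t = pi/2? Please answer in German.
Ausgehend von der Position x(t) = 10·sin(t) + 3, nehmen wir 3 Ableitungen. Mit d/dt von x(t) finden wir v(t) = 10·cos(t). Die Ableitung von der Geschwindigkeit ergibt die Beschleunigung: a(t) = -10·sin(t). Die Ableitung von der Beschleunigung ergibt den Ruck: j(t) = -10·cos(t). Mit j(t) = -10·cos(t) und Einsetzen von t = pi/2, finden wir j = 0.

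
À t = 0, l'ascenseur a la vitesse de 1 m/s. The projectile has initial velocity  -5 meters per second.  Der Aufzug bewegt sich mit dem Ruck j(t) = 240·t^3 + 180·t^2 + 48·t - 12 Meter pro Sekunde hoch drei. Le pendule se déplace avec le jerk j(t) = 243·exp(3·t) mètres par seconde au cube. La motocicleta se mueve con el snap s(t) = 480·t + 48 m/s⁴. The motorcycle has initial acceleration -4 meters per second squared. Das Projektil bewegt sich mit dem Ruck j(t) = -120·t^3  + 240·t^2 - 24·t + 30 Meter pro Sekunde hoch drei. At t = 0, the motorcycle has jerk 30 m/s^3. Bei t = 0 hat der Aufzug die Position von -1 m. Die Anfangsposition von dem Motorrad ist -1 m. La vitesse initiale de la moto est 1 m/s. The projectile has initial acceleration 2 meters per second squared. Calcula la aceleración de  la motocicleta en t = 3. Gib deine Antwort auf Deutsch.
Ausgehend von dem Snap s(t) = 480·t + 48, nehmen wir 2 Stammfunktionen. Durch Integration von dem Snap und Verwendung der Anfangsbedingung j(0) = 30, erhalten wir j(t) = 240·t^2 + 48·t + 30. Durch Integration von dem Ruck und Verwendung der Anfangsbedingung a(0) = -4, erhalten wir a(t) = 80·t^3 + 24·t^2 + 30·t - 4. Wir haben die Beschleunigung a(t) = 80·t^3 + 24·t^2 + 30·t - 4. Durch Einsetzen von t = 3: a(3) = 2462.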